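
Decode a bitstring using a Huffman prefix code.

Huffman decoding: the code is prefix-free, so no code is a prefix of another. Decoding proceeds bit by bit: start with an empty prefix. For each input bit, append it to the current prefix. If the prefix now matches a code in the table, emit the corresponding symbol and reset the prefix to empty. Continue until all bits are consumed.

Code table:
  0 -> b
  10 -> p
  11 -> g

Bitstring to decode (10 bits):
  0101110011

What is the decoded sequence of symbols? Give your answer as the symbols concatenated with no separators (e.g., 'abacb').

Answer: bpgpbg

Derivation:
Bit 0: prefix='0' -> emit 'b', reset
Bit 1: prefix='1' (no match yet)
Bit 2: prefix='10' -> emit 'p', reset
Bit 3: prefix='1' (no match yet)
Bit 4: prefix='11' -> emit 'g', reset
Bit 5: prefix='1' (no match yet)
Bit 6: prefix='10' -> emit 'p', reset
Bit 7: prefix='0' -> emit 'b', reset
Bit 8: prefix='1' (no match yet)
Bit 9: prefix='11' -> emit 'g', reset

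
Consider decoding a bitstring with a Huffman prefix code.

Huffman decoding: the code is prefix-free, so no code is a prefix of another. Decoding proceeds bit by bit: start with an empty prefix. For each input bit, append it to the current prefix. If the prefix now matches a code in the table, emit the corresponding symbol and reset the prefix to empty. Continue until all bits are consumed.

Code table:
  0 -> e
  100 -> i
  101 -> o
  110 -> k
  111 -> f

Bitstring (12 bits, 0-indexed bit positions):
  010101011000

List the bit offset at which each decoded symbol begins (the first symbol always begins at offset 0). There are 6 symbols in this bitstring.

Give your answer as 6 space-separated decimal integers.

Bit 0: prefix='0' -> emit 'e', reset
Bit 1: prefix='1' (no match yet)
Bit 2: prefix='10' (no match yet)
Bit 3: prefix='101' -> emit 'o', reset
Bit 4: prefix='0' -> emit 'e', reset
Bit 5: prefix='1' (no match yet)
Bit 6: prefix='10' (no match yet)
Bit 7: prefix='101' -> emit 'o', reset
Bit 8: prefix='1' (no match yet)
Bit 9: prefix='10' (no match yet)
Bit 10: prefix='100' -> emit 'i', reset
Bit 11: prefix='0' -> emit 'e', reset

Answer: 0 1 4 5 8 11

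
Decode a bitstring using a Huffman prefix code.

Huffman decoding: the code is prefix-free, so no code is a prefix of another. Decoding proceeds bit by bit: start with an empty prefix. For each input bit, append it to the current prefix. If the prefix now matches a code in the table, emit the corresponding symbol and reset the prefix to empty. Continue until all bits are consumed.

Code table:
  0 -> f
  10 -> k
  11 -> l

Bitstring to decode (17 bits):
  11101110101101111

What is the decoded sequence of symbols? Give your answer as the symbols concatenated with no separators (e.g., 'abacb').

Bit 0: prefix='1' (no match yet)
Bit 1: prefix='11' -> emit 'l', reset
Bit 2: prefix='1' (no match yet)
Bit 3: prefix='10' -> emit 'k', reset
Bit 4: prefix='1' (no match yet)
Bit 5: prefix='11' -> emit 'l', reset
Bit 6: prefix='1' (no match yet)
Bit 7: prefix='10' -> emit 'k', reset
Bit 8: prefix='1' (no match yet)
Bit 9: prefix='10' -> emit 'k', reset
Bit 10: prefix='1' (no match yet)
Bit 11: prefix='11' -> emit 'l', reset
Bit 12: prefix='0' -> emit 'f', reset
Bit 13: prefix='1' (no match yet)
Bit 14: prefix='11' -> emit 'l', reset
Bit 15: prefix='1' (no match yet)
Bit 16: prefix='11' -> emit 'l', reset

Answer: lklkklfll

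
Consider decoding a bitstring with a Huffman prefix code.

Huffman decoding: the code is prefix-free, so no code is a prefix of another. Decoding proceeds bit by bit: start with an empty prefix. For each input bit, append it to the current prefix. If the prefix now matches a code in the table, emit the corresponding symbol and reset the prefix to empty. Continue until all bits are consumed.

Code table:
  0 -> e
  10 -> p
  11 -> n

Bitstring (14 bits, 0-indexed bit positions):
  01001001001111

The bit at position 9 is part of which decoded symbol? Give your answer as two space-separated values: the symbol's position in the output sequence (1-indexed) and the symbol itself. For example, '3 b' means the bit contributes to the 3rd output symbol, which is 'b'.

Answer: 7 e

Derivation:
Bit 0: prefix='0' -> emit 'e', reset
Bit 1: prefix='1' (no match yet)
Bit 2: prefix='10' -> emit 'p', reset
Bit 3: prefix='0' -> emit 'e', reset
Bit 4: prefix='1' (no match yet)
Bit 5: prefix='10' -> emit 'p', reset
Bit 6: prefix='0' -> emit 'e', reset
Bit 7: prefix='1' (no match yet)
Bit 8: prefix='10' -> emit 'p', reset
Bit 9: prefix='0' -> emit 'e', reset
Bit 10: prefix='1' (no match yet)
Bit 11: prefix='11' -> emit 'n', reset
Bit 12: prefix='1' (no match yet)
Bit 13: prefix='11' -> emit 'n', reset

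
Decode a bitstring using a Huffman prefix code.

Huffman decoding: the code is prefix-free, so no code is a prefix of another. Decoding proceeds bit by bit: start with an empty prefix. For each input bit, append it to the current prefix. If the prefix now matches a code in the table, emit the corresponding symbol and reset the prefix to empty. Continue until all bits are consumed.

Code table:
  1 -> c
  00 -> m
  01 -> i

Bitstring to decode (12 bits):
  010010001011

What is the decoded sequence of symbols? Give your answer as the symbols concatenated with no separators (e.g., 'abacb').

Answer: imcmiic

Derivation:
Bit 0: prefix='0' (no match yet)
Bit 1: prefix='01' -> emit 'i', reset
Bit 2: prefix='0' (no match yet)
Bit 3: prefix='00' -> emit 'm', reset
Bit 4: prefix='1' -> emit 'c', reset
Bit 5: prefix='0' (no match yet)
Bit 6: prefix='00' -> emit 'm', reset
Bit 7: prefix='0' (no match yet)
Bit 8: prefix='01' -> emit 'i', reset
Bit 9: prefix='0' (no match yet)
Bit 10: prefix='01' -> emit 'i', reset
Bit 11: prefix='1' -> emit 'c', reset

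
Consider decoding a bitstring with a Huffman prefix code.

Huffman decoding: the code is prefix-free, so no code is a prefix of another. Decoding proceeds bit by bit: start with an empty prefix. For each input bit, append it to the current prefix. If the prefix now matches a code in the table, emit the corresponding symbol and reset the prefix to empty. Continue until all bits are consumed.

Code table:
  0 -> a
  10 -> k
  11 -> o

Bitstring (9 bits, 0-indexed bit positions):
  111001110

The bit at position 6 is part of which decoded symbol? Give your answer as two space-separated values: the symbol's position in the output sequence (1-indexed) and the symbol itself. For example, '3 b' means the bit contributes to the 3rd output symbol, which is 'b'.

Answer: 4 o

Derivation:
Bit 0: prefix='1' (no match yet)
Bit 1: prefix='11' -> emit 'o', reset
Bit 2: prefix='1' (no match yet)
Bit 3: prefix='10' -> emit 'k', reset
Bit 4: prefix='0' -> emit 'a', reset
Bit 5: prefix='1' (no match yet)
Bit 6: prefix='11' -> emit 'o', reset
Bit 7: prefix='1' (no match yet)
Bit 8: prefix='10' -> emit 'k', reset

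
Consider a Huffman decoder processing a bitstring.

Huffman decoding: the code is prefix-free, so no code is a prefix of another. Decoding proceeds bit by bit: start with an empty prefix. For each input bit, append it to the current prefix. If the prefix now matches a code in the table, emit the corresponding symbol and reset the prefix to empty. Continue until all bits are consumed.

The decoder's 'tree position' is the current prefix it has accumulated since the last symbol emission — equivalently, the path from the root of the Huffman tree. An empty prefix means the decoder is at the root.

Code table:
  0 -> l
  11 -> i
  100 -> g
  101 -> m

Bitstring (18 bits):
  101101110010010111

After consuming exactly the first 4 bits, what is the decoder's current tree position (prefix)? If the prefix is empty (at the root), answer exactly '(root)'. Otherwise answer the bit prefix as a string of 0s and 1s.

Bit 0: prefix='1' (no match yet)
Bit 1: prefix='10' (no match yet)
Bit 2: prefix='101' -> emit 'm', reset
Bit 3: prefix='1' (no match yet)

Answer: 1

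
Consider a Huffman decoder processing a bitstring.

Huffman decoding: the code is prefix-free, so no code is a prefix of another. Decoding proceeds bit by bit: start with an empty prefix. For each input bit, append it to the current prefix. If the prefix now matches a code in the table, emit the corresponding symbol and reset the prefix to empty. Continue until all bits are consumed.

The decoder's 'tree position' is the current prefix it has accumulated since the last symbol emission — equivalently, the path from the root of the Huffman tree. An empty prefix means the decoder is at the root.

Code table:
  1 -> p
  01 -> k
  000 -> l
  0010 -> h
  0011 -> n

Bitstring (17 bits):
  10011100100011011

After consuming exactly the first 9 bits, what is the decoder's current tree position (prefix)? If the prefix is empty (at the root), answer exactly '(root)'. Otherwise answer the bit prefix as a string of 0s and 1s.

Answer: 001

Derivation:
Bit 0: prefix='1' -> emit 'p', reset
Bit 1: prefix='0' (no match yet)
Bit 2: prefix='00' (no match yet)
Bit 3: prefix='001' (no match yet)
Bit 4: prefix='0011' -> emit 'n', reset
Bit 5: prefix='1' -> emit 'p', reset
Bit 6: prefix='0' (no match yet)
Bit 7: prefix='00' (no match yet)
Bit 8: prefix='001' (no match yet)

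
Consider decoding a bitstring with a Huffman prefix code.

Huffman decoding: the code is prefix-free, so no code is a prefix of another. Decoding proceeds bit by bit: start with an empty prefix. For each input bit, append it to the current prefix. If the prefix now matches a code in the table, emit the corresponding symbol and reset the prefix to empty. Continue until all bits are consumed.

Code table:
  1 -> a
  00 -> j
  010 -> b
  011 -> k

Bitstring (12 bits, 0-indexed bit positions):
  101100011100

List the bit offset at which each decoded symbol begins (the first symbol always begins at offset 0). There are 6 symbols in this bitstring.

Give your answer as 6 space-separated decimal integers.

Bit 0: prefix='1' -> emit 'a', reset
Bit 1: prefix='0' (no match yet)
Bit 2: prefix='01' (no match yet)
Bit 3: prefix='011' -> emit 'k', reset
Bit 4: prefix='0' (no match yet)
Bit 5: prefix='00' -> emit 'j', reset
Bit 6: prefix='0' (no match yet)
Bit 7: prefix='01' (no match yet)
Bit 8: prefix='011' -> emit 'k', reset
Bit 9: prefix='1' -> emit 'a', reset
Bit 10: prefix='0' (no match yet)
Bit 11: prefix='00' -> emit 'j', reset

Answer: 0 1 4 6 9 10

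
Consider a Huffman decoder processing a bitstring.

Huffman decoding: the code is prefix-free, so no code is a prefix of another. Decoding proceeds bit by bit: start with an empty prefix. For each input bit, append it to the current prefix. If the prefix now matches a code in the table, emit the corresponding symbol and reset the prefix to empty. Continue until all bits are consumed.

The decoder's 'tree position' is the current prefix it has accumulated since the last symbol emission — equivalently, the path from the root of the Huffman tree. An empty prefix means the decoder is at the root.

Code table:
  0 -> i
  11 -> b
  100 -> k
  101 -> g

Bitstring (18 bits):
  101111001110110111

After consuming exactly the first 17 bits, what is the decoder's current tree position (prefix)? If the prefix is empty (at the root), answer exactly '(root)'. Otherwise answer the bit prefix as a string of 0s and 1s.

Answer: 1

Derivation:
Bit 0: prefix='1' (no match yet)
Bit 1: prefix='10' (no match yet)
Bit 2: prefix='101' -> emit 'g', reset
Bit 3: prefix='1' (no match yet)
Bit 4: prefix='11' -> emit 'b', reset
Bit 5: prefix='1' (no match yet)
Bit 6: prefix='10' (no match yet)
Bit 7: prefix='100' -> emit 'k', reset
Bit 8: prefix='1' (no match yet)
Bit 9: prefix='11' -> emit 'b', reset
Bit 10: prefix='1' (no match yet)
Bit 11: prefix='10' (no match yet)
Bit 12: prefix='101' -> emit 'g', reset
Bit 13: prefix='1' (no match yet)
Bit 14: prefix='10' (no match yet)
Bit 15: prefix='101' -> emit 'g', reset
Bit 16: prefix='1' (no match yet)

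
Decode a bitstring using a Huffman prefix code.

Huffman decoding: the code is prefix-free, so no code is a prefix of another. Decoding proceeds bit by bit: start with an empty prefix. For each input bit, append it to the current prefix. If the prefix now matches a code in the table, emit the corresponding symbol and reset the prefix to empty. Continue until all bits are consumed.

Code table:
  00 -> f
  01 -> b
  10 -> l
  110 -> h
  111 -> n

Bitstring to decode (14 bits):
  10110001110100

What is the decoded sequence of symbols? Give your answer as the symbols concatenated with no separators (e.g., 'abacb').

Bit 0: prefix='1' (no match yet)
Bit 1: prefix='10' -> emit 'l', reset
Bit 2: prefix='1' (no match yet)
Bit 3: prefix='11' (no match yet)
Bit 4: prefix='110' -> emit 'h', reset
Bit 5: prefix='0' (no match yet)
Bit 6: prefix='00' -> emit 'f', reset
Bit 7: prefix='1' (no match yet)
Bit 8: prefix='11' (no match yet)
Bit 9: prefix='111' -> emit 'n', reset
Bit 10: prefix='0' (no match yet)
Bit 11: prefix='01' -> emit 'b', reset
Bit 12: prefix='0' (no match yet)
Bit 13: prefix='00' -> emit 'f', reset

Answer: lhfnbf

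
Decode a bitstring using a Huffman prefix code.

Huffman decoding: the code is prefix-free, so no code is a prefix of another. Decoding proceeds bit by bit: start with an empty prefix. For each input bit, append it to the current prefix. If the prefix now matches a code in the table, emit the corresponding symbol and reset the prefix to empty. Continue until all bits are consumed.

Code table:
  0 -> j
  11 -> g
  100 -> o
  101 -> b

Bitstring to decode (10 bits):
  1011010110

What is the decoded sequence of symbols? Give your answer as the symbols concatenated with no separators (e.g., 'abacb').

Answer: bbjgj

Derivation:
Bit 0: prefix='1' (no match yet)
Bit 1: prefix='10' (no match yet)
Bit 2: prefix='101' -> emit 'b', reset
Bit 3: prefix='1' (no match yet)
Bit 4: prefix='10' (no match yet)
Bit 5: prefix='101' -> emit 'b', reset
Bit 6: prefix='0' -> emit 'j', reset
Bit 7: prefix='1' (no match yet)
Bit 8: prefix='11' -> emit 'g', reset
Bit 9: prefix='0' -> emit 'j', reset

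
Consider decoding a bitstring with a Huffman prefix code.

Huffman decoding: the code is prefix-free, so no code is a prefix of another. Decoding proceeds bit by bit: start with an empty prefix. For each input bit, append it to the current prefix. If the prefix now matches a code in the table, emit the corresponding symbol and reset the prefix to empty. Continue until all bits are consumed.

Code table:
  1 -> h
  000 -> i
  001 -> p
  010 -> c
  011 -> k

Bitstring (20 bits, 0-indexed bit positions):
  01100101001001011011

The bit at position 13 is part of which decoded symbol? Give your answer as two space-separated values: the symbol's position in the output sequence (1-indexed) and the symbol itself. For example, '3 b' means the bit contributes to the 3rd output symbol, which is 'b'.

Bit 0: prefix='0' (no match yet)
Bit 1: prefix='01' (no match yet)
Bit 2: prefix='011' -> emit 'k', reset
Bit 3: prefix='0' (no match yet)
Bit 4: prefix='00' (no match yet)
Bit 5: prefix='001' -> emit 'p', reset
Bit 6: prefix='0' (no match yet)
Bit 7: prefix='01' (no match yet)
Bit 8: prefix='010' -> emit 'c', reset
Bit 9: prefix='0' (no match yet)
Bit 10: prefix='01' (no match yet)
Bit 11: prefix='010' -> emit 'c', reset
Bit 12: prefix='0' (no match yet)
Bit 13: prefix='01' (no match yet)
Bit 14: prefix='010' -> emit 'c', reset
Bit 15: prefix='1' -> emit 'h', reset
Bit 16: prefix='1' -> emit 'h', reset
Bit 17: prefix='0' (no match yet)

Answer: 5 c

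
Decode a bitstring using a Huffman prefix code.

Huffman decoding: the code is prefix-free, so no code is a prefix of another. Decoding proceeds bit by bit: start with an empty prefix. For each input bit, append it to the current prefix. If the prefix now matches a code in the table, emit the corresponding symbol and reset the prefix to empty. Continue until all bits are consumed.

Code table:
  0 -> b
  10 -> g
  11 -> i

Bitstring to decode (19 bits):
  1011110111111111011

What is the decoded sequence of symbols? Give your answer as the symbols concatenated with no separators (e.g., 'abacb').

Answer: giibiiiigi

Derivation:
Bit 0: prefix='1' (no match yet)
Bit 1: prefix='10' -> emit 'g', reset
Bit 2: prefix='1' (no match yet)
Bit 3: prefix='11' -> emit 'i', reset
Bit 4: prefix='1' (no match yet)
Bit 5: prefix='11' -> emit 'i', reset
Bit 6: prefix='0' -> emit 'b', reset
Bit 7: prefix='1' (no match yet)
Bit 8: prefix='11' -> emit 'i', reset
Bit 9: prefix='1' (no match yet)
Bit 10: prefix='11' -> emit 'i', reset
Bit 11: prefix='1' (no match yet)
Bit 12: prefix='11' -> emit 'i', reset
Bit 13: prefix='1' (no match yet)
Bit 14: prefix='11' -> emit 'i', reset
Bit 15: prefix='1' (no match yet)
Bit 16: prefix='10' -> emit 'g', reset
Bit 17: prefix='1' (no match yet)
Bit 18: prefix='11' -> emit 'i', reset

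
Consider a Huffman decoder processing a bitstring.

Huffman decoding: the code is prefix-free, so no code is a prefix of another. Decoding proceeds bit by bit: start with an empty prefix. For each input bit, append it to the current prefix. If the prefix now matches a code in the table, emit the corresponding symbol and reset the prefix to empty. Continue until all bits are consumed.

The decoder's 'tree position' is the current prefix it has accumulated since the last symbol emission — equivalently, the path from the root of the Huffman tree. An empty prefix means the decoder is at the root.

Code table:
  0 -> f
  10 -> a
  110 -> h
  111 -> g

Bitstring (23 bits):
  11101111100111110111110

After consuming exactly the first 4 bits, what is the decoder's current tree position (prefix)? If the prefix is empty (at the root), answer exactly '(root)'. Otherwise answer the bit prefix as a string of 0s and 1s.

Bit 0: prefix='1' (no match yet)
Bit 1: prefix='11' (no match yet)
Bit 2: prefix='111' -> emit 'g', reset
Bit 3: prefix='0' -> emit 'f', reset

Answer: (root)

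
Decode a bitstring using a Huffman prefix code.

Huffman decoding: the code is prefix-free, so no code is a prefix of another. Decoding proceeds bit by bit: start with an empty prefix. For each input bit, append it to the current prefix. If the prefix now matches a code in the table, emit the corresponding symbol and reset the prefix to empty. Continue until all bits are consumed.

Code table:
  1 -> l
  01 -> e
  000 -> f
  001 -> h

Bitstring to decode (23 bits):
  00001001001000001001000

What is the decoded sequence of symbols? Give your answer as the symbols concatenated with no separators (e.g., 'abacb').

Answer: fehhfhhf

Derivation:
Bit 0: prefix='0' (no match yet)
Bit 1: prefix='00' (no match yet)
Bit 2: prefix='000' -> emit 'f', reset
Bit 3: prefix='0' (no match yet)
Bit 4: prefix='01' -> emit 'e', reset
Bit 5: prefix='0' (no match yet)
Bit 6: prefix='00' (no match yet)
Bit 7: prefix='001' -> emit 'h', reset
Bit 8: prefix='0' (no match yet)
Bit 9: prefix='00' (no match yet)
Bit 10: prefix='001' -> emit 'h', reset
Bit 11: prefix='0' (no match yet)
Bit 12: prefix='00' (no match yet)
Bit 13: prefix='000' -> emit 'f', reset
Bit 14: prefix='0' (no match yet)
Bit 15: prefix='00' (no match yet)
Bit 16: prefix='001' -> emit 'h', reset
Bit 17: prefix='0' (no match yet)
Bit 18: prefix='00' (no match yet)
Bit 19: prefix='001' -> emit 'h', reset
Bit 20: prefix='0' (no match yet)
Bit 21: prefix='00' (no match yet)
Bit 22: prefix='000' -> emit 'f', reset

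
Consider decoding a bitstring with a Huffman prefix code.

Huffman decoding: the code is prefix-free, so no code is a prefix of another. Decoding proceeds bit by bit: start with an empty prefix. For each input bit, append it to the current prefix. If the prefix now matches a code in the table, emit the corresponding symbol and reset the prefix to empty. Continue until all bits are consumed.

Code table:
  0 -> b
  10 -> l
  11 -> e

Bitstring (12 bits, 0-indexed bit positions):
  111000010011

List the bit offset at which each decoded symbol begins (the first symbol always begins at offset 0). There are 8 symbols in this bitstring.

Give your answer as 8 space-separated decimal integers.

Answer: 0 2 4 5 6 7 9 10

Derivation:
Bit 0: prefix='1' (no match yet)
Bit 1: prefix='11' -> emit 'e', reset
Bit 2: prefix='1' (no match yet)
Bit 3: prefix='10' -> emit 'l', reset
Bit 4: prefix='0' -> emit 'b', reset
Bit 5: prefix='0' -> emit 'b', reset
Bit 6: prefix='0' -> emit 'b', reset
Bit 7: prefix='1' (no match yet)
Bit 8: prefix='10' -> emit 'l', reset
Bit 9: prefix='0' -> emit 'b', reset
Bit 10: prefix='1' (no match yet)
Bit 11: prefix='11' -> emit 'e', reset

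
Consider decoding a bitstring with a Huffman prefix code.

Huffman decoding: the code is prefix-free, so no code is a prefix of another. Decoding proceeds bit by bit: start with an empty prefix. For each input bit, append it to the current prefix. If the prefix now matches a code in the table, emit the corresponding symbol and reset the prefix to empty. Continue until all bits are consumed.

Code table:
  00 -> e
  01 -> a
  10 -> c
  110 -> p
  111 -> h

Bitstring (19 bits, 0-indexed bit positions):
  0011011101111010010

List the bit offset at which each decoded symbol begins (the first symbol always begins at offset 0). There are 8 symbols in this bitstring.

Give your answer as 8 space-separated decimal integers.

Answer: 0 2 5 8 10 13 15 17

Derivation:
Bit 0: prefix='0' (no match yet)
Bit 1: prefix='00' -> emit 'e', reset
Bit 2: prefix='1' (no match yet)
Bit 3: prefix='11' (no match yet)
Bit 4: prefix='110' -> emit 'p', reset
Bit 5: prefix='1' (no match yet)
Bit 6: prefix='11' (no match yet)
Bit 7: prefix='111' -> emit 'h', reset
Bit 8: prefix='0' (no match yet)
Bit 9: prefix='01' -> emit 'a', reset
Bit 10: prefix='1' (no match yet)
Bit 11: prefix='11' (no match yet)
Bit 12: prefix='111' -> emit 'h', reset
Bit 13: prefix='0' (no match yet)
Bit 14: prefix='01' -> emit 'a', reset
Bit 15: prefix='0' (no match yet)
Bit 16: prefix='00' -> emit 'e', reset
Bit 17: prefix='1' (no match yet)
Bit 18: prefix='10' -> emit 'c', reset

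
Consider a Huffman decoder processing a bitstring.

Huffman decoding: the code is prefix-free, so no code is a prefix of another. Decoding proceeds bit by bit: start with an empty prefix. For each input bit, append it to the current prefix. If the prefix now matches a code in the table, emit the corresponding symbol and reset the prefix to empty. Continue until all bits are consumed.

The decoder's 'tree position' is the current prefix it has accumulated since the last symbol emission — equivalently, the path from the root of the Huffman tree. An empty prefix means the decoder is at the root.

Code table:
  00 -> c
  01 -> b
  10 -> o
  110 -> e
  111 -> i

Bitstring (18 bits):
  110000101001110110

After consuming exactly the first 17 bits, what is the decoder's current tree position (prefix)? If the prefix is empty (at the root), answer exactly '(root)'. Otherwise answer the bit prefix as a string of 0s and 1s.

Answer: 1

Derivation:
Bit 0: prefix='1' (no match yet)
Bit 1: prefix='11' (no match yet)
Bit 2: prefix='110' -> emit 'e', reset
Bit 3: prefix='0' (no match yet)
Bit 4: prefix='00' -> emit 'c', reset
Bit 5: prefix='0' (no match yet)
Bit 6: prefix='01' -> emit 'b', reset
Bit 7: prefix='0' (no match yet)
Bit 8: prefix='01' -> emit 'b', reset
Bit 9: prefix='0' (no match yet)
Bit 10: prefix='00' -> emit 'c', reset
Bit 11: prefix='1' (no match yet)
Bit 12: prefix='11' (no match yet)
Bit 13: prefix='111' -> emit 'i', reset
Bit 14: prefix='0' (no match yet)
Bit 15: prefix='01' -> emit 'b', reset
Bit 16: prefix='1' (no match yet)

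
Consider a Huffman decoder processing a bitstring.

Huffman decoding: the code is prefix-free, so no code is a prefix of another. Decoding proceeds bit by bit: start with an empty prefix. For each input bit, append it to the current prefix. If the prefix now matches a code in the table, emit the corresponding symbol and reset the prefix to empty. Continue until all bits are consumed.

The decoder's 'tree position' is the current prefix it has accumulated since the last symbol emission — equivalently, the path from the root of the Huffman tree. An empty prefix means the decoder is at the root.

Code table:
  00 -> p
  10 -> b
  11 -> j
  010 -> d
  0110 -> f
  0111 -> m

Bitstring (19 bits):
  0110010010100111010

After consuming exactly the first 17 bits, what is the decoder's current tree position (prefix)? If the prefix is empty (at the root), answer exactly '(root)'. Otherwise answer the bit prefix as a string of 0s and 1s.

Answer: 0

Derivation:
Bit 0: prefix='0' (no match yet)
Bit 1: prefix='01' (no match yet)
Bit 2: prefix='011' (no match yet)
Bit 3: prefix='0110' -> emit 'f', reset
Bit 4: prefix='0' (no match yet)
Bit 5: prefix='01' (no match yet)
Bit 6: prefix='010' -> emit 'd', reset
Bit 7: prefix='0' (no match yet)
Bit 8: prefix='01' (no match yet)
Bit 9: prefix='010' -> emit 'd', reset
Bit 10: prefix='1' (no match yet)
Bit 11: prefix='10' -> emit 'b', reset
Bit 12: prefix='0' (no match yet)
Bit 13: prefix='01' (no match yet)
Bit 14: prefix='011' (no match yet)
Bit 15: prefix='0111' -> emit 'm', reset
Bit 16: prefix='0' (no match yet)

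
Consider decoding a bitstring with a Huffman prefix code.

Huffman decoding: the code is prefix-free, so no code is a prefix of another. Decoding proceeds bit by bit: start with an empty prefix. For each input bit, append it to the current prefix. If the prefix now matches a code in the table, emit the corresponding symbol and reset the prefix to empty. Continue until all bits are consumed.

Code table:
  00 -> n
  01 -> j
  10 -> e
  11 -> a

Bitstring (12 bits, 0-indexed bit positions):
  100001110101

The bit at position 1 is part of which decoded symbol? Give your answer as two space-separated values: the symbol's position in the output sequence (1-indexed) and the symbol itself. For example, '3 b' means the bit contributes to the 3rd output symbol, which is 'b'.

Bit 0: prefix='1' (no match yet)
Bit 1: prefix='10' -> emit 'e', reset
Bit 2: prefix='0' (no match yet)
Bit 3: prefix='00' -> emit 'n', reset
Bit 4: prefix='0' (no match yet)
Bit 5: prefix='01' -> emit 'j', reset

Answer: 1 e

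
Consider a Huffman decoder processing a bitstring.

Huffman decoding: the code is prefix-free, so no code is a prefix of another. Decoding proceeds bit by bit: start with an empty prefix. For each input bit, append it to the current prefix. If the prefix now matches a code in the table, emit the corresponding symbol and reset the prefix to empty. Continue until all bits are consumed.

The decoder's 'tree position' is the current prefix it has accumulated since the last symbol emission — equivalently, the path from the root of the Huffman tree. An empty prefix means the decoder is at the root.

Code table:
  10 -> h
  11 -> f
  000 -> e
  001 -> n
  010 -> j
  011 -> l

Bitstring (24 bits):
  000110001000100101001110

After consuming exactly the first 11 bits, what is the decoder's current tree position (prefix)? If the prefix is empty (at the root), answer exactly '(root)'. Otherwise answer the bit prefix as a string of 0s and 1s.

Answer: 0

Derivation:
Bit 0: prefix='0' (no match yet)
Bit 1: prefix='00' (no match yet)
Bit 2: prefix='000' -> emit 'e', reset
Bit 3: prefix='1' (no match yet)
Bit 4: prefix='11' -> emit 'f', reset
Bit 5: prefix='0' (no match yet)
Bit 6: prefix='00' (no match yet)
Bit 7: prefix='000' -> emit 'e', reset
Bit 8: prefix='1' (no match yet)
Bit 9: prefix='10' -> emit 'h', reset
Bit 10: prefix='0' (no match yet)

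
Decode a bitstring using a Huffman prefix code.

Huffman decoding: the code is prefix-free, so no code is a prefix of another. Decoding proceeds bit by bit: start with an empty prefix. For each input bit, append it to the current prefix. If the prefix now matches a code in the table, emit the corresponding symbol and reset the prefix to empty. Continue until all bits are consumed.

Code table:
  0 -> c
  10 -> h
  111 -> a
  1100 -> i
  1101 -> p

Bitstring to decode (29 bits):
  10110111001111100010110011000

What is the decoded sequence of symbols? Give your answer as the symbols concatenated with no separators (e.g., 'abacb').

Bit 0: prefix='1' (no match yet)
Bit 1: prefix='10' -> emit 'h', reset
Bit 2: prefix='1' (no match yet)
Bit 3: prefix='11' (no match yet)
Bit 4: prefix='110' (no match yet)
Bit 5: prefix='1101' -> emit 'p', reset
Bit 6: prefix='1' (no match yet)
Bit 7: prefix='11' (no match yet)
Bit 8: prefix='110' (no match yet)
Bit 9: prefix='1100' -> emit 'i', reset
Bit 10: prefix='1' (no match yet)
Bit 11: prefix='11' (no match yet)
Bit 12: prefix='111' -> emit 'a', reset
Bit 13: prefix='1' (no match yet)
Bit 14: prefix='11' (no match yet)
Bit 15: prefix='110' (no match yet)
Bit 16: prefix='1100' -> emit 'i', reset
Bit 17: prefix='0' -> emit 'c', reset
Bit 18: prefix='1' (no match yet)
Bit 19: prefix='10' -> emit 'h', reset
Bit 20: prefix='1' (no match yet)
Bit 21: prefix='11' (no match yet)
Bit 22: prefix='110' (no match yet)
Bit 23: prefix='1100' -> emit 'i', reset
Bit 24: prefix='1' (no match yet)
Bit 25: prefix='11' (no match yet)
Bit 26: prefix='110' (no match yet)
Bit 27: prefix='1100' -> emit 'i', reset
Bit 28: prefix='0' -> emit 'c', reset

Answer: hpiaichiic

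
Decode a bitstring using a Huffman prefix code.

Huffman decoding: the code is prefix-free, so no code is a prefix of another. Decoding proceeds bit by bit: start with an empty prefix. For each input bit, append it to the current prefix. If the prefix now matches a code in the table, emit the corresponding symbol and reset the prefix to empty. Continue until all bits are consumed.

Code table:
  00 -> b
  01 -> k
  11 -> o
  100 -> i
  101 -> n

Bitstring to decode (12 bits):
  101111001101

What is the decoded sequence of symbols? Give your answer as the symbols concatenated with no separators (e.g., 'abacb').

Answer: noiok

Derivation:
Bit 0: prefix='1' (no match yet)
Bit 1: prefix='10' (no match yet)
Bit 2: prefix='101' -> emit 'n', reset
Bit 3: prefix='1' (no match yet)
Bit 4: prefix='11' -> emit 'o', reset
Bit 5: prefix='1' (no match yet)
Bit 6: prefix='10' (no match yet)
Bit 7: prefix='100' -> emit 'i', reset
Bit 8: prefix='1' (no match yet)
Bit 9: prefix='11' -> emit 'o', reset
Bit 10: prefix='0' (no match yet)
Bit 11: prefix='01' -> emit 'k', reset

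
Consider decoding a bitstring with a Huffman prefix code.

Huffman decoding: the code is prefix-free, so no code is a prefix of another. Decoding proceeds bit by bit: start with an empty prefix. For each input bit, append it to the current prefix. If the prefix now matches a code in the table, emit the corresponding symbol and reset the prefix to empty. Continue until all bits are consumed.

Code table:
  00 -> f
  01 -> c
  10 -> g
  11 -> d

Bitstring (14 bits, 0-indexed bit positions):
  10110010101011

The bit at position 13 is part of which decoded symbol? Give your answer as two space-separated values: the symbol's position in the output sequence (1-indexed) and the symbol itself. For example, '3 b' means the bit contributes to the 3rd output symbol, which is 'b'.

Answer: 7 d

Derivation:
Bit 0: prefix='1' (no match yet)
Bit 1: prefix='10' -> emit 'g', reset
Bit 2: prefix='1' (no match yet)
Bit 3: prefix='11' -> emit 'd', reset
Bit 4: prefix='0' (no match yet)
Bit 5: prefix='00' -> emit 'f', reset
Bit 6: prefix='1' (no match yet)
Bit 7: prefix='10' -> emit 'g', reset
Bit 8: prefix='1' (no match yet)
Bit 9: prefix='10' -> emit 'g', reset
Bit 10: prefix='1' (no match yet)
Bit 11: prefix='10' -> emit 'g', reset
Bit 12: prefix='1' (no match yet)
Bit 13: prefix='11' -> emit 'd', reset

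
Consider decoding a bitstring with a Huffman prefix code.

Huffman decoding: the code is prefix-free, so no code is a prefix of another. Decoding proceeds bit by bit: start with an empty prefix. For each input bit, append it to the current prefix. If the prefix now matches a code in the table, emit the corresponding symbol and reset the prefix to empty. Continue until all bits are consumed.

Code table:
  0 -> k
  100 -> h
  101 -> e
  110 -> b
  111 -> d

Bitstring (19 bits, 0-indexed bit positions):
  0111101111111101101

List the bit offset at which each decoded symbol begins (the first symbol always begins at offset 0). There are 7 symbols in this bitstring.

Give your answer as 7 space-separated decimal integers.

Answer: 0 1 4 7 10 13 16

Derivation:
Bit 0: prefix='0' -> emit 'k', reset
Bit 1: prefix='1' (no match yet)
Bit 2: prefix='11' (no match yet)
Bit 3: prefix='111' -> emit 'd', reset
Bit 4: prefix='1' (no match yet)
Bit 5: prefix='10' (no match yet)
Bit 6: prefix='101' -> emit 'e', reset
Bit 7: prefix='1' (no match yet)
Bit 8: prefix='11' (no match yet)
Bit 9: prefix='111' -> emit 'd', reset
Bit 10: prefix='1' (no match yet)
Bit 11: prefix='11' (no match yet)
Bit 12: prefix='111' -> emit 'd', reset
Bit 13: prefix='1' (no match yet)
Bit 14: prefix='10' (no match yet)
Bit 15: prefix='101' -> emit 'e', reset
Bit 16: prefix='1' (no match yet)
Bit 17: prefix='10' (no match yet)
Bit 18: prefix='101' -> emit 'e', reset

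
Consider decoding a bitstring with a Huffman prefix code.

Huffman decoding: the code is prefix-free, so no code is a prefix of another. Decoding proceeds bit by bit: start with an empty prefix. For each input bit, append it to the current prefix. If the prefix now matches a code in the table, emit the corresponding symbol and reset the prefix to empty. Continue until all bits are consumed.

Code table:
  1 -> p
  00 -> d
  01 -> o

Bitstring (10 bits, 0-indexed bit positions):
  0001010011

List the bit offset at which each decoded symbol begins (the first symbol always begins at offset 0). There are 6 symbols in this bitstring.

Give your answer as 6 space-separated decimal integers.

Bit 0: prefix='0' (no match yet)
Bit 1: prefix='00' -> emit 'd', reset
Bit 2: prefix='0' (no match yet)
Bit 3: prefix='01' -> emit 'o', reset
Bit 4: prefix='0' (no match yet)
Bit 5: prefix='01' -> emit 'o', reset
Bit 6: prefix='0' (no match yet)
Bit 7: prefix='00' -> emit 'd', reset
Bit 8: prefix='1' -> emit 'p', reset
Bit 9: prefix='1' -> emit 'p', reset

Answer: 0 2 4 6 8 9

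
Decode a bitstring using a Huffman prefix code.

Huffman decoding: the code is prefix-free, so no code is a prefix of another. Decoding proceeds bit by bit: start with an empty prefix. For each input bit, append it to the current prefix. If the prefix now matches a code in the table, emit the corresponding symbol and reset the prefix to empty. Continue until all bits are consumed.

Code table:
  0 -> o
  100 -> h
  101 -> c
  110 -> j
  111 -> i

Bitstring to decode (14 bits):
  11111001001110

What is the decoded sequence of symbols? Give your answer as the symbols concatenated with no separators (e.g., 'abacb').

Bit 0: prefix='1' (no match yet)
Bit 1: prefix='11' (no match yet)
Bit 2: prefix='111' -> emit 'i', reset
Bit 3: prefix='1' (no match yet)
Bit 4: prefix='11' (no match yet)
Bit 5: prefix='110' -> emit 'j', reset
Bit 6: prefix='0' -> emit 'o', reset
Bit 7: prefix='1' (no match yet)
Bit 8: prefix='10' (no match yet)
Bit 9: prefix='100' -> emit 'h', reset
Bit 10: prefix='1' (no match yet)
Bit 11: prefix='11' (no match yet)
Bit 12: prefix='111' -> emit 'i', reset
Bit 13: prefix='0' -> emit 'o', reset

Answer: ijohio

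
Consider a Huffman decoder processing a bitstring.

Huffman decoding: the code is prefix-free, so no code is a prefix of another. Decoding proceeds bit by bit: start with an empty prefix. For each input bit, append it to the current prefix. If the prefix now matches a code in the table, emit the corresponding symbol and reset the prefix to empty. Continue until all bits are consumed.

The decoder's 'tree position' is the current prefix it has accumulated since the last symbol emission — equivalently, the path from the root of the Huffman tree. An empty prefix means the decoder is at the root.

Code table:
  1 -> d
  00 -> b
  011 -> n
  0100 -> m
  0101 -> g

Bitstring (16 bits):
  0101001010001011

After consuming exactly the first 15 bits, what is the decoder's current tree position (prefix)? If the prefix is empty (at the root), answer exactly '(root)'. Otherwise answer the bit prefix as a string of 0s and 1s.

Bit 0: prefix='0' (no match yet)
Bit 1: prefix='01' (no match yet)
Bit 2: prefix='010' (no match yet)
Bit 3: prefix='0101' -> emit 'g', reset
Bit 4: prefix='0' (no match yet)
Bit 5: prefix='00' -> emit 'b', reset
Bit 6: prefix='1' -> emit 'd', reset
Bit 7: prefix='0' (no match yet)
Bit 8: prefix='01' (no match yet)
Bit 9: prefix='010' (no match yet)
Bit 10: prefix='0100' -> emit 'm', reset
Bit 11: prefix='0' (no match yet)
Bit 12: prefix='01' (no match yet)
Bit 13: prefix='010' (no match yet)
Bit 14: prefix='0101' -> emit 'g', reset

Answer: (root)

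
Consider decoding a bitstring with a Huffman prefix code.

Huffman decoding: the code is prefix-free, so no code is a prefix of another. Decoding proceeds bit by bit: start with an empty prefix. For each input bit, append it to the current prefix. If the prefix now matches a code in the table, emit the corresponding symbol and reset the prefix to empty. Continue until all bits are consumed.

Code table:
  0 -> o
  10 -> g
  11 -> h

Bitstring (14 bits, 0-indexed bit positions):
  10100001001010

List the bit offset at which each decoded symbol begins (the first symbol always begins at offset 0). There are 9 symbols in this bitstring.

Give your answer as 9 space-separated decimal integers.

Answer: 0 2 4 5 6 7 9 10 12

Derivation:
Bit 0: prefix='1' (no match yet)
Bit 1: prefix='10' -> emit 'g', reset
Bit 2: prefix='1' (no match yet)
Bit 3: prefix='10' -> emit 'g', reset
Bit 4: prefix='0' -> emit 'o', reset
Bit 5: prefix='0' -> emit 'o', reset
Bit 6: prefix='0' -> emit 'o', reset
Bit 7: prefix='1' (no match yet)
Bit 8: prefix='10' -> emit 'g', reset
Bit 9: prefix='0' -> emit 'o', reset
Bit 10: prefix='1' (no match yet)
Bit 11: prefix='10' -> emit 'g', reset
Bit 12: prefix='1' (no match yet)
Bit 13: prefix='10' -> emit 'g', reset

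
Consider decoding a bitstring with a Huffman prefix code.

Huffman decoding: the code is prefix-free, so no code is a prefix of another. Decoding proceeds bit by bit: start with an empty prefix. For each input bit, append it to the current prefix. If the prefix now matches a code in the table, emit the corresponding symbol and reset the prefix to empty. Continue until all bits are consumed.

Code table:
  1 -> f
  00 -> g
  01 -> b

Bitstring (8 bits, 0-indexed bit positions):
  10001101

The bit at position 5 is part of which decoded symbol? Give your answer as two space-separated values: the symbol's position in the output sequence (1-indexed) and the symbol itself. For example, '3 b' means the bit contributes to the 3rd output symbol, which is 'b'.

Answer: 4 f

Derivation:
Bit 0: prefix='1' -> emit 'f', reset
Bit 1: prefix='0' (no match yet)
Bit 2: prefix='00' -> emit 'g', reset
Bit 3: prefix='0' (no match yet)
Bit 4: prefix='01' -> emit 'b', reset
Bit 5: prefix='1' -> emit 'f', reset
Bit 6: prefix='0' (no match yet)
Bit 7: prefix='01' -> emit 'b', reset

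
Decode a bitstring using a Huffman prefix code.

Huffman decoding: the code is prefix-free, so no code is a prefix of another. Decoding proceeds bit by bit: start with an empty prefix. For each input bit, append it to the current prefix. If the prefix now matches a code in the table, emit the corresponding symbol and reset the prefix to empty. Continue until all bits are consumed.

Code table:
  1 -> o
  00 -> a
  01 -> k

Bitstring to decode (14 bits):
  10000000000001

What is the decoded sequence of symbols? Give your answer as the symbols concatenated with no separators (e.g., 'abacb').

Bit 0: prefix='1' -> emit 'o', reset
Bit 1: prefix='0' (no match yet)
Bit 2: prefix='00' -> emit 'a', reset
Bit 3: prefix='0' (no match yet)
Bit 4: prefix='00' -> emit 'a', reset
Bit 5: prefix='0' (no match yet)
Bit 6: prefix='00' -> emit 'a', reset
Bit 7: prefix='0' (no match yet)
Bit 8: prefix='00' -> emit 'a', reset
Bit 9: prefix='0' (no match yet)
Bit 10: prefix='00' -> emit 'a', reset
Bit 11: prefix='0' (no match yet)
Bit 12: prefix='00' -> emit 'a', reset
Bit 13: prefix='1' -> emit 'o', reset

Answer: oaaaaaao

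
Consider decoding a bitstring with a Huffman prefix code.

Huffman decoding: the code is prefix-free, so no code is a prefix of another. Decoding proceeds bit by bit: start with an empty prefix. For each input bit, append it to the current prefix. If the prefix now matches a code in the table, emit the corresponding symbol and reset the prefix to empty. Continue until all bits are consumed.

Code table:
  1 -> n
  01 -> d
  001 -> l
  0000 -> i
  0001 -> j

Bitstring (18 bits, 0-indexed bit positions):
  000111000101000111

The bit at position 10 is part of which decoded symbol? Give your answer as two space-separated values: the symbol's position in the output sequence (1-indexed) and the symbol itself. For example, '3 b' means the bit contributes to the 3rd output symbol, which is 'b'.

Bit 0: prefix='0' (no match yet)
Bit 1: prefix='00' (no match yet)
Bit 2: prefix='000' (no match yet)
Bit 3: prefix='0001' -> emit 'j', reset
Bit 4: prefix='1' -> emit 'n', reset
Bit 5: prefix='1' -> emit 'n', reset
Bit 6: prefix='0' (no match yet)
Bit 7: prefix='00' (no match yet)
Bit 8: prefix='000' (no match yet)
Bit 9: prefix='0001' -> emit 'j', reset
Bit 10: prefix='0' (no match yet)
Bit 11: prefix='01' -> emit 'd', reset
Bit 12: prefix='0' (no match yet)
Bit 13: prefix='00' (no match yet)
Bit 14: prefix='000' (no match yet)

Answer: 5 d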